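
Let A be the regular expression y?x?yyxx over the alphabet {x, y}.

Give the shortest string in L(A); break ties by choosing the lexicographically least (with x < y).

yyxx

By inspection of the expression, no string of length less than 4 matches, and yyxx is the lexicographically first match of length 4.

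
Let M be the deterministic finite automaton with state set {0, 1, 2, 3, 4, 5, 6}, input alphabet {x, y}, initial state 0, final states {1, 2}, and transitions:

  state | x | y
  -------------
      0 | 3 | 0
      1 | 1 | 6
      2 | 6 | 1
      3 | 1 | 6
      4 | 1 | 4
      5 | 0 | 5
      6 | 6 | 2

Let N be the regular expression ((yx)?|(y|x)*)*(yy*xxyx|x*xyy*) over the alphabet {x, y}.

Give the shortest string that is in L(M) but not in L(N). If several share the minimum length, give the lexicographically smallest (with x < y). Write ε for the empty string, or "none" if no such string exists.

xx

The string xx is accepted by M but not by N.
No shorter string lies in the difference, and xx is the lexicographically first length-2 string in L(M) \ L(N).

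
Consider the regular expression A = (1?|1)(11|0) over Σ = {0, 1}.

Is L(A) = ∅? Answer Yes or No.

The string 0 matches the expression, so it belongs to L(A).
Since L(A) contains at least one string, it is not empty.

No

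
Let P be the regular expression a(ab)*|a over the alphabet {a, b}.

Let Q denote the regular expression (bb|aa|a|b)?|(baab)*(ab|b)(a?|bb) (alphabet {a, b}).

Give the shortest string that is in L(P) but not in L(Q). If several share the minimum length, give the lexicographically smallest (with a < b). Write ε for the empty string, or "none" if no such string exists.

The string aab is accepted by P but not by Q.
No shorter string lies in the difference, and aab is the lexicographically first length-3 string in L(P) \ L(Q).

aab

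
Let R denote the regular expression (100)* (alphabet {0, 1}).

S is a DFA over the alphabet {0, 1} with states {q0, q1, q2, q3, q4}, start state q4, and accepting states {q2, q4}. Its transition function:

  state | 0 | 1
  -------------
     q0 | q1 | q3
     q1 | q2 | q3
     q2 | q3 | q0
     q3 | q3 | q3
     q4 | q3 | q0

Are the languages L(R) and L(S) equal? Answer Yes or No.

Converting the expression R to a DFA (subset construction, then merging equivalent states) gives the minimal DFA with states {r0, r1, r2, r3}, start state r0, accepting states {r0} and transitions r0: 0→r1, 1→r2; r1: 0→r1, 1→r1; r2: 0→r3, 1→r1; r3: 0→r0, 1→r1.
Exploring the product automaton R × S from the start pair (r0, q4), following both machines on each input symbol, reaches 5 state pairs: (r0, q4), (r1, q3), (r2, q0), (r3, q1), (r0, q2).
R accepts in {r0} and S accepts in {q2, q4}. In every reachable pair the two components are either both accepting — (r0, q4), (r0, q2) — or both non-accepting, so no string is accepted by exactly one of the machines: L(R) \ L(S) and L(S) \ L(R) are both empty.
Hence every string is accepted by R iff it is accepted by S, and the two languages coincide.

Yes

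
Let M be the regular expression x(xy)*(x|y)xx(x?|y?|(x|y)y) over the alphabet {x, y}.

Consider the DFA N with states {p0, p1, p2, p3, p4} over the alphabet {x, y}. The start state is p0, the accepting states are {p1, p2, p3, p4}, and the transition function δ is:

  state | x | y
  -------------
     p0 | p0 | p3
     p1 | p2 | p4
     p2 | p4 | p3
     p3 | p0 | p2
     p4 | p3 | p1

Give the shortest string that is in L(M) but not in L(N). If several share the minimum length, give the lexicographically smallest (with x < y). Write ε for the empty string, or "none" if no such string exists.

xxxx

The string xxxx is accepted by M but not by N.
No shorter string lies in the difference, and xxxx is the lexicographically first length-4 string in L(M) \ L(N).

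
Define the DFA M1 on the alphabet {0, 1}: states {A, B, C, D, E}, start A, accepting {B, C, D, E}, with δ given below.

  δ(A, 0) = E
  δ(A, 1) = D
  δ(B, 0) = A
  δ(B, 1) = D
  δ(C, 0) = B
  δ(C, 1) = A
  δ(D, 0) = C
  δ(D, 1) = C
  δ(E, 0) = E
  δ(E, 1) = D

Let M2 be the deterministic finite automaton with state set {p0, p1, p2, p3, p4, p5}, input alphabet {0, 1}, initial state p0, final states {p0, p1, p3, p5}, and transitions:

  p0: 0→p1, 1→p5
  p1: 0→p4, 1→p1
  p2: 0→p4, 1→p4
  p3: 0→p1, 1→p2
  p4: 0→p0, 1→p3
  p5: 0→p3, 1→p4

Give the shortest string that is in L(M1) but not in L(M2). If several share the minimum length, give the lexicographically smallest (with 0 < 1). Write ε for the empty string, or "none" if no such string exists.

The string 00 is accepted by M1 but not by M2.
No shorter string lies in the difference, and 00 is the lexicographically first length-2 string in L(M1) \ L(M2).

00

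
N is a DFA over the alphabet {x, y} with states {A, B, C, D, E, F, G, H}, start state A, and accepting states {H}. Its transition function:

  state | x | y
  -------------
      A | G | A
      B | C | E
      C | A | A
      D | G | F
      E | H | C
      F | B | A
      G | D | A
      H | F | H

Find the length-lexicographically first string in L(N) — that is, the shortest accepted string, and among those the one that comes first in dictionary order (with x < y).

A breadth-first search from A reaches an accepting state first via the path A → G → D → F → B → E → H on input xxyxyx.
No string of length < 6 is accepted (BFS exhausts all shorter strings without reaching an accepting state), and xxyxyx is the lexicographically least accepting string of length 6.

xxyxyx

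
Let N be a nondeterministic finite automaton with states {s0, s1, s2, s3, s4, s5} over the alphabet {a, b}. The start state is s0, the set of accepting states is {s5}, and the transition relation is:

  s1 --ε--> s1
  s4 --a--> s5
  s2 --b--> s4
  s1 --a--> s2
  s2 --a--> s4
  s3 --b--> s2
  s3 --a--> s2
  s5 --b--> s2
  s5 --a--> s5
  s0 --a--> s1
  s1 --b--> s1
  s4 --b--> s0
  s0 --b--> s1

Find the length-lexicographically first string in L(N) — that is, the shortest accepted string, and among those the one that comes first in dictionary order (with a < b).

aaaa

A breadth-first search from s0 reaches an accepting state first via the path s0 → s1 → s2 → s4 → s5 on input aaaa.
No string of length < 4 is accepted (BFS exhausts all shorter strings without reaching an accepting state), and aaaa is the lexicographically least accepting string of length 4.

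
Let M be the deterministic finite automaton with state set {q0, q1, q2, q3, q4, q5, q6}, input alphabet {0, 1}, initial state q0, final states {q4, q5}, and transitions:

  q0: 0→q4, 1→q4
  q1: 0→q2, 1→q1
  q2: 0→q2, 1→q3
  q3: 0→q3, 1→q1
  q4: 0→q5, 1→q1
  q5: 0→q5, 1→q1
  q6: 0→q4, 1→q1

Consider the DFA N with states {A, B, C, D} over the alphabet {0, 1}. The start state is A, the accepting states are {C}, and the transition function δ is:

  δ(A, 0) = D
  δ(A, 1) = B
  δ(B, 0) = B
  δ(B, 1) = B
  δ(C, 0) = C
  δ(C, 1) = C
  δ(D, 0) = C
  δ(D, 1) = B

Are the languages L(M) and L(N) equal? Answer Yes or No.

No

The string 0 is accepted by M but rejected by N.
So L(M) ≠ L(N).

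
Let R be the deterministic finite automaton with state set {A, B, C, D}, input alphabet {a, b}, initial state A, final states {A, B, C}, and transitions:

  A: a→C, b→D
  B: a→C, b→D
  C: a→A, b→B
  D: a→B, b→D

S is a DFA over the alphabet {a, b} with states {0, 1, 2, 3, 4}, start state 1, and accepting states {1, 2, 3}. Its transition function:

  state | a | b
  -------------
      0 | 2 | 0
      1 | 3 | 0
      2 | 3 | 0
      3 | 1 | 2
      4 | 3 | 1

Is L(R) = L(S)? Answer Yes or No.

Exploring the product automaton R × S from the start pair (A, 1), following both machines on each input symbol, reaches 4 state pairs: (A, 1), (C, 3), (D, 0), (B, 2).
R accepts in {A, B, C} and S accepts in {1, 2, 3}. In every reachable pair the two components are either both accepting — (A, 1), (C, 3), (B, 2) — or both non-accepting, so no string is accepted by exactly one of the machines: L(R) \ L(S) and L(S) \ L(R) are both empty.
Hence every string is accepted by R iff it is accepted by S, and the two languages coincide.

Yes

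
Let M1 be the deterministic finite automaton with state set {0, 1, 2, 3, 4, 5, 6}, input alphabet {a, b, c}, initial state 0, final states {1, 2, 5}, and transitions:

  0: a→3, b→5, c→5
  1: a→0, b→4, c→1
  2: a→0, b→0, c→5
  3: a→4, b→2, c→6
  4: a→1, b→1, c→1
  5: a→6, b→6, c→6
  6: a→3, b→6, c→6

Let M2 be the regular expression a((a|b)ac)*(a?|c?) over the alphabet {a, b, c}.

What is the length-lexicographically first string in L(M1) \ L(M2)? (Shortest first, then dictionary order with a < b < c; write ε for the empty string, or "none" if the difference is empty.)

b

The string b is accepted by M1 but not by M2.
No shorter string lies in the difference, and b is the lexicographically first length-1 string in L(M1) \ L(M2).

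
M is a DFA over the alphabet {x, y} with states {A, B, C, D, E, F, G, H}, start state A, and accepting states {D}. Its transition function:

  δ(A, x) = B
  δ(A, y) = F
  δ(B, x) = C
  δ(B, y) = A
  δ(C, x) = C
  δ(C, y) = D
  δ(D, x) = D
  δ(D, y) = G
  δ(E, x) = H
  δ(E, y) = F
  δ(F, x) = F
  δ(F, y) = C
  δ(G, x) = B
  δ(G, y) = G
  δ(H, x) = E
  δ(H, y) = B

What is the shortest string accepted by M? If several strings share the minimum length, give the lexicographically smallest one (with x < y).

xxy

A breadth-first search from A reaches an accepting state first via the path A → B → C → D on input xxy.
No string of length < 3 is accepted (BFS exhausts all shorter strings without reaching an accepting state), and xxy is the lexicographically least accepting string of length 3.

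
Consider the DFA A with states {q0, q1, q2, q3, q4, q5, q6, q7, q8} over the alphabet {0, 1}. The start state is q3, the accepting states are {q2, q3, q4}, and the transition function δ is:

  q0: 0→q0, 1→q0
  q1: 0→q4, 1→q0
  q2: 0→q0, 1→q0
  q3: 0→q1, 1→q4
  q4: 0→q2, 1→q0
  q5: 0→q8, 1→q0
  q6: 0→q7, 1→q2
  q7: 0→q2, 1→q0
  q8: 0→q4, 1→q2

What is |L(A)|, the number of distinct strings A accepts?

The useful subgraph on states {q1, q2, q3, q4} is acyclic, so L(A) is finite; the longest accepting path visits 4 useful states, giving maximum string length 3.
Counting accepting paths from q3 by length: 1 of length 0, 1 of length 1, 2 of length 2, 1 of length 3. Total 5.

5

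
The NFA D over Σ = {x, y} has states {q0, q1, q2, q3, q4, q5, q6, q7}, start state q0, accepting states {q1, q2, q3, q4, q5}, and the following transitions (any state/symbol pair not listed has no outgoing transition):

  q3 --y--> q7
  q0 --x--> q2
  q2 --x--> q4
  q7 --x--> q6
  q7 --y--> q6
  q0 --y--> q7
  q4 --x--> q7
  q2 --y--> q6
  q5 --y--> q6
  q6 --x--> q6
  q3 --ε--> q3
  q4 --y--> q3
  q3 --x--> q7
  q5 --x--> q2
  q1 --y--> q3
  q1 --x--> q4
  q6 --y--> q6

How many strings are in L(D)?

3

The useful subgraph on states {q0, q2, q3, q4} is acyclic, so L(D) is finite; the longest accepting path visits 4 useful states, giving maximum string length 3.
Counting accepting paths from q0 by length: 1 of length 1, 1 of length 2, 1 of length 3. Total 3.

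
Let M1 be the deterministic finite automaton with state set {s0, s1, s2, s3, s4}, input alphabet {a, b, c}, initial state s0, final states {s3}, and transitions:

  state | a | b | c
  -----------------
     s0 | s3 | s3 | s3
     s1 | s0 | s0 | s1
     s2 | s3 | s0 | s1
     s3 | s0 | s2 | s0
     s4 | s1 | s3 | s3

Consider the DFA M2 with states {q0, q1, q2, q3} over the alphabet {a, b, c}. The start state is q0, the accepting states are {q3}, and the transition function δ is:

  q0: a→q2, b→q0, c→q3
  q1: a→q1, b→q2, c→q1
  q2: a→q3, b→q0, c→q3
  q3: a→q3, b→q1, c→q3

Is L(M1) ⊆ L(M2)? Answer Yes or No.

The string a is in L(M1) but not in L(M2).
So L(M1) ⊄ L(M2).

No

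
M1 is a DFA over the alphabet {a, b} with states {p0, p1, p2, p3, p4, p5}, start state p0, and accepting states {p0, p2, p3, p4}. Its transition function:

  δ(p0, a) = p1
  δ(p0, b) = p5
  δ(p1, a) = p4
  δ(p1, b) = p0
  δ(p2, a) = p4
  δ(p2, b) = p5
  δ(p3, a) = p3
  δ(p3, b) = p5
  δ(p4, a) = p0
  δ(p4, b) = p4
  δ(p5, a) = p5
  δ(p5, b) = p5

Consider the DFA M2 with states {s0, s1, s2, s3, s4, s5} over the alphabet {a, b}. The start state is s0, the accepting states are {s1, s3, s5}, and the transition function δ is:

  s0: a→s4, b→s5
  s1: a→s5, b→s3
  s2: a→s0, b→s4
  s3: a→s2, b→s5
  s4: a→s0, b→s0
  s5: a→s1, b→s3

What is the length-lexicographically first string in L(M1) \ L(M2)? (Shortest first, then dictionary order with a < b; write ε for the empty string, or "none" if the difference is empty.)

ε

The empty string ε is accepted by M1 but not by M2.
Since ε is the unique shortest string, it is the required witness.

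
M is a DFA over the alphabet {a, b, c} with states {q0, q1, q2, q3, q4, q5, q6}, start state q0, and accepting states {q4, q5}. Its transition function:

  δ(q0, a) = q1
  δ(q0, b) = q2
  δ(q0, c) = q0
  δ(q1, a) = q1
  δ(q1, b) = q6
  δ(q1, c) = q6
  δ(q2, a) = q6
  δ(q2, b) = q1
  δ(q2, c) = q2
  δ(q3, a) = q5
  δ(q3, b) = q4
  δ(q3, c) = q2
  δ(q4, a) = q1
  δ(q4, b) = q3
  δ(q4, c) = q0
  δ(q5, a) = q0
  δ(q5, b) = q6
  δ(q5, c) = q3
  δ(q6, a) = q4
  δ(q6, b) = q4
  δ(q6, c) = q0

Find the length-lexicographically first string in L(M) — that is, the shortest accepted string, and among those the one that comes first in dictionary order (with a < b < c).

A breadth-first search from q0 reaches an accepting state first via the path q0 → q1 → q6 → q4 on input aba.
No string of length < 3 is accepted (BFS exhausts all shorter strings without reaching an accepting state), and aba is the lexicographically least accepting string of length 3.

aba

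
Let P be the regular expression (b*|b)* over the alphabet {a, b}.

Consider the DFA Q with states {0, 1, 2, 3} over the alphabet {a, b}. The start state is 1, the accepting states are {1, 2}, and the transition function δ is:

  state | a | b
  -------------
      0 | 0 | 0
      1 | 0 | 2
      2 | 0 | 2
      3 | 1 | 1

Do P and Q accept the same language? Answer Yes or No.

Converting the expression P to a DFA (subset construction, then merging equivalent states) gives the minimal DFA with states {p0, p1}, start state p0, accepting states {p0} and transitions p0: a→p1, b→p0; p1: a→p1, b→p1.
Exploring the product automaton P × Q from the start pair (p0, 1), following both machines on each input symbol, reaches 3 state pairs: (p0, 1), (p1, 0), (p0, 2).
P accepts in {p0} and Q accepts in {1, 2}. In every reachable pair the two components are either both accepting — (p0, 1), (p0, 2) — or both non-accepting, so no string is accepted by exactly one of the machines: L(P) \ L(Q) and L(Q) \ L(P) are both empty.
Hence every string is accepted by P iff it is accepted by Q, and the two languages coincide.

Yes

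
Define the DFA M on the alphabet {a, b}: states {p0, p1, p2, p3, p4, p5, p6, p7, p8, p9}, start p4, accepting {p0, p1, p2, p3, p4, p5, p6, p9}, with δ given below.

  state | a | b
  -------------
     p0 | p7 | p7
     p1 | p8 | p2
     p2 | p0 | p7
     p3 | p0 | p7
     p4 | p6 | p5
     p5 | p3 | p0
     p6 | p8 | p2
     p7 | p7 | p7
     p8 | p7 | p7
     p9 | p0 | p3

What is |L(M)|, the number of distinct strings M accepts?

The useful subgraph on states {p0, p2, p3, p4, p5, p6} is acyclic, so L(M) is finite; the longest accepting path visits 4 useful states, giving maximum string length 3.
Counting accepting paths from p4 by length: 1 of length 0, 2 of length 1, 3 of length 2, 2 of length 3. Total 8.

8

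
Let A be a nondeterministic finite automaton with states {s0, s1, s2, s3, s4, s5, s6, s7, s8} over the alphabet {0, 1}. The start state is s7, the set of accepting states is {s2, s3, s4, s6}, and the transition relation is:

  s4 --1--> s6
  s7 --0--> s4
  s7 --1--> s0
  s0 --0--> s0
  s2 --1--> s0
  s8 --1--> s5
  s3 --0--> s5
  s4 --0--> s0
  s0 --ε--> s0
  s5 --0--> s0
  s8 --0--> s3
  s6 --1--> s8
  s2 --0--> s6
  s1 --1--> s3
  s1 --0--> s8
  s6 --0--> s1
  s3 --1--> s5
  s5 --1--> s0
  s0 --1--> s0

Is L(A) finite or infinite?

The useful states (reachable from s7 and able to reach an accepting state) are {s1, s3, s4, s6, s7, s8}.
Restricted to these states the transition graph has no cycle, so every accepting path has bounded length and L is finite.

finite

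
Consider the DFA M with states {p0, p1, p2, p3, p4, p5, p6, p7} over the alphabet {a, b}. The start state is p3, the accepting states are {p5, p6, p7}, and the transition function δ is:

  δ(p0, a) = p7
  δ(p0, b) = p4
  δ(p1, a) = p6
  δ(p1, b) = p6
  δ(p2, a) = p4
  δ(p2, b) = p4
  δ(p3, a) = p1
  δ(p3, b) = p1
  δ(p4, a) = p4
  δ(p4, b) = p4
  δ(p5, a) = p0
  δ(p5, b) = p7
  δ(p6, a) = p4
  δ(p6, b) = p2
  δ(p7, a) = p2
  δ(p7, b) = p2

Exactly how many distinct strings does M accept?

The useful subgraph on states {p1, p3, p6} is acyclic, so L(M) is finite; the longest accepting path visits 3 useful states, giving maximum string length 2.
Counting accepting paths from p3 by length: 4 of length 2. Total 4.

4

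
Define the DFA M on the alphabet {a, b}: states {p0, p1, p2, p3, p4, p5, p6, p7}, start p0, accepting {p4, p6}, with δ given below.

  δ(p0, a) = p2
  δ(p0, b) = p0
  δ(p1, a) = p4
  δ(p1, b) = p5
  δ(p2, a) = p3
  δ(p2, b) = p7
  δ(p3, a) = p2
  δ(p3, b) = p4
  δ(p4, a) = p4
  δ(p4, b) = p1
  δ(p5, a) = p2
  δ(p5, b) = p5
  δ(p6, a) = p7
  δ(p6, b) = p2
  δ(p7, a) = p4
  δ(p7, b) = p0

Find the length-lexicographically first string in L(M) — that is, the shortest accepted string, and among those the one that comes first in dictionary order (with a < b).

A breadth-first search from p0 reaches an accepting state first via the path p0 → p2 → p3 → p4 on input aab.
No string of length < 3 is accepted (BFS exhausts all shorter strings without reaching an accepting state), and aab is the lexicographically least accepting string of length 3.

aab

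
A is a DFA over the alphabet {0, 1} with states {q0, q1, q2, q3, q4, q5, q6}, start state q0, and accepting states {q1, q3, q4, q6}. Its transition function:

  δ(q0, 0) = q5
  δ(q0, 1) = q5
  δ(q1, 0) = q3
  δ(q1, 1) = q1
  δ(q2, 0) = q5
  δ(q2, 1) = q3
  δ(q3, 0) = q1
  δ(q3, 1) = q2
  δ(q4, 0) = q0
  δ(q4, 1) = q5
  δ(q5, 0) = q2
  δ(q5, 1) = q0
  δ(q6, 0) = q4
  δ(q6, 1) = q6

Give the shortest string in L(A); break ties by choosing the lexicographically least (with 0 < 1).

A breadth-first search from q0 reaches an accepting state first via the path q0 → q5 → q2 → q3 on input 001.
No string of length < 3 is accepted (BFS exhausts all shorter strings without reaching an accepting state), and 001 is the lexicographically least accepting string of length 3.

001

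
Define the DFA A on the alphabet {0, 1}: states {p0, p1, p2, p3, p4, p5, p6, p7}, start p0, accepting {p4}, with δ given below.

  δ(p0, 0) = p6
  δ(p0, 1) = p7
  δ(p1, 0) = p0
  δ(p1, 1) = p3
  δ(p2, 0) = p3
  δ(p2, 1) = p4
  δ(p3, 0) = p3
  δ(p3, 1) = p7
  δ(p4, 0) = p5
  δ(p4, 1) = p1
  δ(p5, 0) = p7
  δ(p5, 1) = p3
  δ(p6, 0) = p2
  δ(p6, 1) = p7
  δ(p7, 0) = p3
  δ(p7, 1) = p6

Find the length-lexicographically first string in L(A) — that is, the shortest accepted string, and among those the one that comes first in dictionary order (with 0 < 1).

A breadth-first search from p0 reaches an accepting state first via the path p0 → p6 → p2 → p4 on input 001.
No string of length < 3 is accepted (BFS exhausts all shorter strings without reaching an accepting state), and 001 is the lexicographically least accepting string of length 3.

001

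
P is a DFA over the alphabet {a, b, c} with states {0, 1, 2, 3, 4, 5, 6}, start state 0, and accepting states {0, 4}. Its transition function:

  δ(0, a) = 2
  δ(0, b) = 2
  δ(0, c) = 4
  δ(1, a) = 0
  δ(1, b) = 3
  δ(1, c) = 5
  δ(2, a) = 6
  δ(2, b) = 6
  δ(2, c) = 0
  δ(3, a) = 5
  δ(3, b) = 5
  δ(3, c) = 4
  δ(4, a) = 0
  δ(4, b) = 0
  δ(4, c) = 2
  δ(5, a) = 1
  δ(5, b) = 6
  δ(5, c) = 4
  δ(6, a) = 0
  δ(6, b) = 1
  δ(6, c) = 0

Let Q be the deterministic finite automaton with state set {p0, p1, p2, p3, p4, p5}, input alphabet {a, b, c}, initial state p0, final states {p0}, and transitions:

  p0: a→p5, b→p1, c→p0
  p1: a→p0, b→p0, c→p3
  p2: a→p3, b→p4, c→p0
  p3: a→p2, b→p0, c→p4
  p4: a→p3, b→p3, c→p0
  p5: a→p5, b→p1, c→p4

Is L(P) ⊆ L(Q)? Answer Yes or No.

The string ac is in L(P) but not in L(Q).
So L(P) ⊄ L(Q).

No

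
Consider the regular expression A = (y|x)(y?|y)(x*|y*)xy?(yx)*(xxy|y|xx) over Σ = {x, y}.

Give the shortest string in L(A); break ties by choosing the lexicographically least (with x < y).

By inspection of the expression, no string of length less than 3 matches, and xxy is the lexicographically first match of length 3.

xxy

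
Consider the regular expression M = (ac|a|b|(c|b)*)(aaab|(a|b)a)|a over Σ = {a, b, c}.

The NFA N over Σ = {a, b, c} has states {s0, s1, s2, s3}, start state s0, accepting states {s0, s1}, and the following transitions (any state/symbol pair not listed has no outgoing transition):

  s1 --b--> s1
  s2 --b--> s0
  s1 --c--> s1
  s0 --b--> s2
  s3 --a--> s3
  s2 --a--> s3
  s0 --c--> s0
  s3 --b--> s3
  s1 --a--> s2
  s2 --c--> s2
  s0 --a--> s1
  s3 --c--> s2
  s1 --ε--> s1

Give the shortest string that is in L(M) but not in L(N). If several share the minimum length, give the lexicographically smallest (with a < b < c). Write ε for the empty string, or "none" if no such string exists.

The string aa is accepted by M but not by N.
No shorter string lies in the difference, and aa is the lexicographically first length-2 string in L(M) \ L(N).

aa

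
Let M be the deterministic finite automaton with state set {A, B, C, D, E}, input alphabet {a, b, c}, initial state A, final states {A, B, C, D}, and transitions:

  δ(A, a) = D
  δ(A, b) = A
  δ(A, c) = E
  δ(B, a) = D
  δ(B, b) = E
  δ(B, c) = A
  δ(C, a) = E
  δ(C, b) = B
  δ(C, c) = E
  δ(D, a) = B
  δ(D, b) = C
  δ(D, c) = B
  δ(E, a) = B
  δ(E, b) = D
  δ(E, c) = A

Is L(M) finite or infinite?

infinite

State A is reachable from the start and can reach an accepting state, and it lies on the cycle A → A.
Traversing that cycle any number of times yields accepted strings of unbounded length, so the language is infinite.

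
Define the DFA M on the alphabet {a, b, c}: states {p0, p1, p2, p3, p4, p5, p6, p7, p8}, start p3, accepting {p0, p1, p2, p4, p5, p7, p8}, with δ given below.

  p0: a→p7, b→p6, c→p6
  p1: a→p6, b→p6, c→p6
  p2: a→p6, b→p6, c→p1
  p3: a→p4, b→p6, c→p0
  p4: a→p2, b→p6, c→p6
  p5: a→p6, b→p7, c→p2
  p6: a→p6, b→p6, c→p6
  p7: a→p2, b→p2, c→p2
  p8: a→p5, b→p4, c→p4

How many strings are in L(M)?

The useful subgraph on states {p0, p1, p2, p3, p4, p7} is acyclic, so L(M) is finite; the longest accepting path visits 5 useful states, giving maximum string length 4.
Counting accepting paths from p3 by length: 2 of length 1, 2 of length 2, 4 of length 3, 3 of length 4. Total 11.

11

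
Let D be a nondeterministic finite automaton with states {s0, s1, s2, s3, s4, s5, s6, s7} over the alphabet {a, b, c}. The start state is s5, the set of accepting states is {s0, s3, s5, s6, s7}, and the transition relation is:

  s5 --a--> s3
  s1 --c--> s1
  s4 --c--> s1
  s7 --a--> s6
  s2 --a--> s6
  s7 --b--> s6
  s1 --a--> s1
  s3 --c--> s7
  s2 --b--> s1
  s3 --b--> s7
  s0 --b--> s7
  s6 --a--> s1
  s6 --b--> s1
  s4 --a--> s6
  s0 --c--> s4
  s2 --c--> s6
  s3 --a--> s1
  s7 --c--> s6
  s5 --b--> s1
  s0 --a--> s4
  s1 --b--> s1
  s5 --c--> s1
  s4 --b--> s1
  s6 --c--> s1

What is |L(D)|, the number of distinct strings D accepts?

10

The useful subgraph on states {s3, s5, s6, s7} is acyclic, so L(D) is finite; the longest accepting path visits 4 useful states, giving maximum string length 3.
Counting accepting paths from s5 by length: 1 of length 0, 1 of length 1, 2 of length 2, 6 of length 3. Total 10.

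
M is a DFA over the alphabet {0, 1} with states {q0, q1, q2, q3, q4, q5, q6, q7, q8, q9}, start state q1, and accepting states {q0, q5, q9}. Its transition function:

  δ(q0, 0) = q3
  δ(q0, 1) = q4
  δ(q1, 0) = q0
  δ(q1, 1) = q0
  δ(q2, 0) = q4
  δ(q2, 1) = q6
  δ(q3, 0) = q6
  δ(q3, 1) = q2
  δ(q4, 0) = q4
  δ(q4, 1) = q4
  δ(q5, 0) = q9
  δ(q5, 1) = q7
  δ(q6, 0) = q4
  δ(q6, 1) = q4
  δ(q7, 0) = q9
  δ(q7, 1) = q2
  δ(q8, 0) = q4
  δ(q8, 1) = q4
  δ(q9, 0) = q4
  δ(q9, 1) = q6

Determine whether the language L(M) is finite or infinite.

finite

The useful states (reachable from q1 and able to reach an accepting state) are {q0, q1}.
Restricted to these states the transition graph has no cycle, so every accepting path has bounded length and L is finite.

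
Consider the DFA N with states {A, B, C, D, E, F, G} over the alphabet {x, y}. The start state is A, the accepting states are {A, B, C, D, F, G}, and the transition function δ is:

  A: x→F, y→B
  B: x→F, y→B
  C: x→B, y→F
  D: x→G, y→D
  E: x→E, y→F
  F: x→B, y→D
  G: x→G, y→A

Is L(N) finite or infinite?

infinite

State B is reachable from the start and can reach an accepting state, and it lies on the cycle B → B.
Traversing that cycle any number of times yields accepted strings of unbounded length, so the language is infinite.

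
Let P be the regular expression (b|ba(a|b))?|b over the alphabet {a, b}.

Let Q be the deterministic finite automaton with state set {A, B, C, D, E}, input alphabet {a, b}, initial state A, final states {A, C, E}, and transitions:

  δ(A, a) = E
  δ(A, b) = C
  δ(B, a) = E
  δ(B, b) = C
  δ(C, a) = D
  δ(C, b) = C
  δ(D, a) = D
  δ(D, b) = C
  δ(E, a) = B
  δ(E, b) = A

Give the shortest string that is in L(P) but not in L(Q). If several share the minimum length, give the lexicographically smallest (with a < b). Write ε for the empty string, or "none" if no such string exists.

The string baa is accepted by P but not by Q.
No shorter string lies in the difference, and baa is the lexicographically first length-3 string in L(P) \ L(Q).

baa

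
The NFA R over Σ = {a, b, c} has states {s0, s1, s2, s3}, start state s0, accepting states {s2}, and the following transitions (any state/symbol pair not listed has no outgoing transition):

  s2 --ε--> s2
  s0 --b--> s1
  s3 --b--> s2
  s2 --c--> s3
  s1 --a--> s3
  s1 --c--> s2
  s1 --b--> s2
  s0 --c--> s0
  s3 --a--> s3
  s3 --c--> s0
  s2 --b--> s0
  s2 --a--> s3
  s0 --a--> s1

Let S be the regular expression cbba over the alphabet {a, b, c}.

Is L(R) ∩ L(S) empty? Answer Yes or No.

Yes

Converting the expression S to a DFA (subset construction, then merging equivalent states) gives the minimal DFA with states {r0, r1, r2, r3, r4, r5}, start state r0, accepting states {r5} and transitions r0: a→r1, b→r1, c→r2; r1: a→r1, b→r1, c→r1; r2: a→r1, b→r3, c→r1; r3: a→r1, b→r4, c→r1; r4: a→r5, b→r1, c→r1; r5: a→r1, b→r1, c→r1.
Exploring the product automaton R × S from the start pair (s0, r0), following both machines on each input symbol, reaches 9 state pairs: (s0, r0), (s1, r1), (s0, r2), (s3, r1), (s2, r1), (s1, r3), (s0, r1), (s2, r4), (s3, r5).
R accepts in {s2} and S accepts in {r5}; no reachable pair has both components accepting, so no string drives both machines to acceptance simultaneously and L(R) ∩ L(S) = ∅.
So no string is accepted by both, and the intersection is empty.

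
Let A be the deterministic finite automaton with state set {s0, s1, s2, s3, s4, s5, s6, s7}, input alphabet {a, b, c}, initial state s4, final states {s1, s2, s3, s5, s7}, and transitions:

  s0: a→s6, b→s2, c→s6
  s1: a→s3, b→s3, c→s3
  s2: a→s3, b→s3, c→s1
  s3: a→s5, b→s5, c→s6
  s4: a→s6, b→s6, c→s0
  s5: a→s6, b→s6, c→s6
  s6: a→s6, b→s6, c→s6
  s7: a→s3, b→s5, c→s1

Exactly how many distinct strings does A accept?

17

The useful subgraph on states {s0, s1, s2, s3, s4, s5} is acyclic, so L(A) is finite; the longest accepting path visits 6 useful states, giving maximum string length 5.
Counting accepting paths from s4 by length: 1 of length 2, 3 of length 3, 7 of length 4, 6 of length 5. Total 17.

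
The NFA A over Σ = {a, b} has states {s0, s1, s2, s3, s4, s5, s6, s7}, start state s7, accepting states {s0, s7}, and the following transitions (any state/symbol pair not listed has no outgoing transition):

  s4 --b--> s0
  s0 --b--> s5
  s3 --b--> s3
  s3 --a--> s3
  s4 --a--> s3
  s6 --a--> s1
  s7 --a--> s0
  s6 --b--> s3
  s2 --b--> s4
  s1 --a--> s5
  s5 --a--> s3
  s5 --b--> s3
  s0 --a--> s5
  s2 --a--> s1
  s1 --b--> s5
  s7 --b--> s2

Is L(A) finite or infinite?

The useful states (reachable from s7 and able to reach an accepting state) are {s0, s2, s4, s7}.
Restricted to these states the transition graph has no cycle, so every accepting path has bounded length and L is finite.

finite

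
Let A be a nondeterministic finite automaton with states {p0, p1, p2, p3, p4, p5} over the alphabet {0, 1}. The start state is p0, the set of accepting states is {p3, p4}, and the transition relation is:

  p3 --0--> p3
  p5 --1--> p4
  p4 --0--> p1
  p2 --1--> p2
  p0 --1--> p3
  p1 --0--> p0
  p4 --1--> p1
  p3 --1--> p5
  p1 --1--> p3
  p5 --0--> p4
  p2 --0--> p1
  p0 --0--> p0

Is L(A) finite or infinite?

State p0 is reachable from the start and can reach an accepting state, and it lies on the cycle p0 → p0.
Traversing that cycle any number of times yields accepted strings of unbounded length, so the language is infinite.

infinite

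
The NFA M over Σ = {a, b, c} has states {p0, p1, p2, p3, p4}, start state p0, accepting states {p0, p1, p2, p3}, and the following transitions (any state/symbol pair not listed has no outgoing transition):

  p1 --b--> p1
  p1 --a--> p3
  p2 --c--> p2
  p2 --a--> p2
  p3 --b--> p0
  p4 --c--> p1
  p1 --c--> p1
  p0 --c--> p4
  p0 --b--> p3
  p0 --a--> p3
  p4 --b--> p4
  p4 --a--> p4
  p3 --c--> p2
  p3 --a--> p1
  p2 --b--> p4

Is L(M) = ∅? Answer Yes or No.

The empty string ε is accepted: the run p0 ends in the accepting state p0.
Since at least one string is accepted, L(M) is not empty.

No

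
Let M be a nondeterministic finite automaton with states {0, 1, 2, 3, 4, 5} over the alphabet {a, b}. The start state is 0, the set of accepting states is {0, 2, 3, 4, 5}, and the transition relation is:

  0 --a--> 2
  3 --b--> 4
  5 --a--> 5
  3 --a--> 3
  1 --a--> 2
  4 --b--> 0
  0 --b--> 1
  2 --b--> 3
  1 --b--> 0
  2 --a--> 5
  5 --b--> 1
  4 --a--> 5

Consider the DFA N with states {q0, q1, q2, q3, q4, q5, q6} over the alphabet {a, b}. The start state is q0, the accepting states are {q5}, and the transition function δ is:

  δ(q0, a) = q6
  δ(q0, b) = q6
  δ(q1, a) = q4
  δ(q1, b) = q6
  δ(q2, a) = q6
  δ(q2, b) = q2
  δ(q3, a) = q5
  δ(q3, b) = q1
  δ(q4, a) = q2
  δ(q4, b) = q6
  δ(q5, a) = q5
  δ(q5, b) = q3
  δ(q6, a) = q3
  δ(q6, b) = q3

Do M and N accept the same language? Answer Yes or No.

The empty string ε is accepted by M but rejected by N.
So L(M) ≠ L(N).

No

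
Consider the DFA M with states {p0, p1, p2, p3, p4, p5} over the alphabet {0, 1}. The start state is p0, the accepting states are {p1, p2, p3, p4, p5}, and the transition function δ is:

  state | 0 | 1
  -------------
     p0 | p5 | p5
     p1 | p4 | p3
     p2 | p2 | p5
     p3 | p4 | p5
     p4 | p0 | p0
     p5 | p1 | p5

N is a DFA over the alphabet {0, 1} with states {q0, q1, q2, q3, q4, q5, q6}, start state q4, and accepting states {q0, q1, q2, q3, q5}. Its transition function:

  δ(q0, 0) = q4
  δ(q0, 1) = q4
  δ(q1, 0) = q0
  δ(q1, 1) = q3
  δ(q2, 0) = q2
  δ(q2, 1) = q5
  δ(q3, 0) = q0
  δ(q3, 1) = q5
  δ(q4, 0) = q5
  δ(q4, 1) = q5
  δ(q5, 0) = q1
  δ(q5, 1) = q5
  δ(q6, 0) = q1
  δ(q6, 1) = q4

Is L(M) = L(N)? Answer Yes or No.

Exploring the product automaton M × N from the start pair (p0, q4), following both machines on each input symbol, reaches 5 state pairs: (p0, q4), (p5, q5), (p1, q1), (p4, q0), (p3, q3).
M accepts in {p1, p2, p3, p4, p5} and N accepts in {q0, q1, q2, q3, q5}. In every reachable pair the two components are either both accepting — (p5, q5), (p1, q1), (p4, q0), (p3, q3) — or both non-accepting, so no string is accepted by exactly one of the machines: L(M) \ L(N) and L(N) \ L(M) are both empty.
Hence every string is accepted by M iff it is accepted by N, and the two languages coincide.

Yes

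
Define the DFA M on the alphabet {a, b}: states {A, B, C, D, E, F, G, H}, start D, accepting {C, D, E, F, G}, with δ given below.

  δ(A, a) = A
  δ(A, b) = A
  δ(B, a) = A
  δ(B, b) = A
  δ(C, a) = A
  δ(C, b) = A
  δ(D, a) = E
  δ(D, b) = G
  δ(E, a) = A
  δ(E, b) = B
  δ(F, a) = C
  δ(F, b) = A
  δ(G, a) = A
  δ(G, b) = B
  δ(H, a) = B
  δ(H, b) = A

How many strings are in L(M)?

3

The useful subgraph on states {D, E, G} is acyclic, so L(M) is finite; the longest accepting path visits 2 useful states, giving maximum string length 1.
Counting accepting paths from D by length: 1 of length 0, 2 of length 1. Total 3.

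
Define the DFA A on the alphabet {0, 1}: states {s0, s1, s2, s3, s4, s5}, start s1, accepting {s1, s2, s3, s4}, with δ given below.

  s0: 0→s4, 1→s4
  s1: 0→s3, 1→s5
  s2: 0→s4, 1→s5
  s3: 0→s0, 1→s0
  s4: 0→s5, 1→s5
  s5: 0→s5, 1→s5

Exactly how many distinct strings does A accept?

6

The useful subgraph on states {s0, s1, s3, s4} is acyclic, so L(A) is finite; the longest accepting path visits 4 useful states, giving maximum string length 3.
Counting accepting paths from s1 by length: 1 of length 0, 1 of length 1, 4 of length 3. Total 6.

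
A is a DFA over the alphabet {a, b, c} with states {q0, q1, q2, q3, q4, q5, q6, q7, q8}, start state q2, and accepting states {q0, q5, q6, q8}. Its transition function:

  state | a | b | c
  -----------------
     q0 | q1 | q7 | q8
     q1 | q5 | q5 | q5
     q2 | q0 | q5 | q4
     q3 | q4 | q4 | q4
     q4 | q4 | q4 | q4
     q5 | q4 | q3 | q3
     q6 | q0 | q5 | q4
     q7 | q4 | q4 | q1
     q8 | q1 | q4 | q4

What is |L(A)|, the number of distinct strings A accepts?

12

The useful subgraph on states {q0, q1, q2, q5, q7, q8} is acyclic, so L(A) is finite; the longest accepting path visits 5 useful states, giving maximum string length 4.
Counting accepting paths from q2 by length: 2 of length 1, 1 of length 2, 3 of length 3, 6 of length 4. Total 12.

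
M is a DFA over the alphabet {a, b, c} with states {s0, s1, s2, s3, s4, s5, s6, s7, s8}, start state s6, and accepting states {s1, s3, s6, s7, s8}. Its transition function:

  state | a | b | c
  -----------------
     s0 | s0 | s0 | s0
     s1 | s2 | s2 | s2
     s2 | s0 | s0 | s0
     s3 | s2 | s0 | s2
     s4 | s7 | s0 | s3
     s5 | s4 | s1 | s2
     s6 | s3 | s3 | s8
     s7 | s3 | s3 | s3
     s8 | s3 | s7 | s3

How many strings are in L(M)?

The useful subgraph on states {s3, s6, s7, s8} is acyclic, so L(M) is finite; the longest accepting path visits 4 useful states, giving maximum string length 3.
Counting accepting paths from s6 by length: 1 of length 0, 3 of length 1, 3 of length 2, 3 of length 3. Total 10.

10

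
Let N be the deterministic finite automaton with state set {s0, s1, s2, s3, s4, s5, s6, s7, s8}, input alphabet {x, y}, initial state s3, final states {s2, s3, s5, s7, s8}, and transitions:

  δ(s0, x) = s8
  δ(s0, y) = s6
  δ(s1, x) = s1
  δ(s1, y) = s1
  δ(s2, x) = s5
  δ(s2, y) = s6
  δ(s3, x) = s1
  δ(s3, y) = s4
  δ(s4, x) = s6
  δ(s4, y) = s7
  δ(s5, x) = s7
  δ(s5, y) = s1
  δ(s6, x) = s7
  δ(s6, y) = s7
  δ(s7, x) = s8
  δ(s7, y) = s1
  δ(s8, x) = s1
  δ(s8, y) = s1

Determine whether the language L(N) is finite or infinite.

The useful states (reachable from s3 and able to reach an accepting state) are {s3, s4, s6, s7, s8}.
Restricted to these states the transition graph has no cycle, so every accepting path has bounded length and L is finite.

finite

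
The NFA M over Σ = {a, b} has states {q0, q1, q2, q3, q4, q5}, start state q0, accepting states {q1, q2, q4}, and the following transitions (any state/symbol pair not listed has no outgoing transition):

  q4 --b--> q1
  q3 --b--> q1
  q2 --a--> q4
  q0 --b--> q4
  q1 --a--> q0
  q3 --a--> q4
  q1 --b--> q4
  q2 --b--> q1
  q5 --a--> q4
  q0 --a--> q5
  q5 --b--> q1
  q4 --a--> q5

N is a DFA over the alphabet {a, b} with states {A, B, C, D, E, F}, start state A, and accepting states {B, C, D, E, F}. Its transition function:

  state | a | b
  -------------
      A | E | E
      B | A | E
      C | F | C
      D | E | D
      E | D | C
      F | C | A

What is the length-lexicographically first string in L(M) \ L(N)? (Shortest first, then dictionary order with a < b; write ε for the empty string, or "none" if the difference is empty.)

abab

The string abab is accepted by M but not by N.
No shorter string lies in the difference, and abab is the lexicographically first length-4 string in L(M) \ L(N).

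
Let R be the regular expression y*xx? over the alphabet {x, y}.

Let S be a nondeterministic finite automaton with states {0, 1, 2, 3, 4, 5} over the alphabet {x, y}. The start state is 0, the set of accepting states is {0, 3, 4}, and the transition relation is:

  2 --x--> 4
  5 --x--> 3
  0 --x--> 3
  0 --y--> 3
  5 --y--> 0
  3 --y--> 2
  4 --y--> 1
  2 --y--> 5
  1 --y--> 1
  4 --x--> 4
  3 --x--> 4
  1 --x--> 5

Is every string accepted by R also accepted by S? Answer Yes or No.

Yes

Converting the expression R to a DFA (subset construction, then merging equivalent states) gives the minimal DFA with states {r0, r1, r2, r3}, start state r0, accepting states {r1, r2} and transitions r0: x→r1, y→r0; r1: x→r2, y→r3; r2: x→r3, y→r3; r3: x→r3, y→r3.
Exploring the product automaton R × S from the start pair (r0, 0), following both machines on each input symbol, reaches 13 state pairs: (r0, 0), (r1, 3), (r0, 3), (r2, 4), (r3, 2), (r1, 4), (r0, 2), (r3, 4), (r3, 1), (r3, 5), (r0, 5), (r3, 3), (r3, 0).
R accepts in {r1, r2} and S accepts in {0, 3, 4}. The reachable pairs whose R-component is accepting are (r1, 3), (r2, 4), (r1, 4); in each of them the S-component is accepting too, so the product for L(R) \ L(S) (R-component accepting, S-component rejecting) has no reachable accepting pair and the difference is empty.
Hence every string in L(R) is also in L(S).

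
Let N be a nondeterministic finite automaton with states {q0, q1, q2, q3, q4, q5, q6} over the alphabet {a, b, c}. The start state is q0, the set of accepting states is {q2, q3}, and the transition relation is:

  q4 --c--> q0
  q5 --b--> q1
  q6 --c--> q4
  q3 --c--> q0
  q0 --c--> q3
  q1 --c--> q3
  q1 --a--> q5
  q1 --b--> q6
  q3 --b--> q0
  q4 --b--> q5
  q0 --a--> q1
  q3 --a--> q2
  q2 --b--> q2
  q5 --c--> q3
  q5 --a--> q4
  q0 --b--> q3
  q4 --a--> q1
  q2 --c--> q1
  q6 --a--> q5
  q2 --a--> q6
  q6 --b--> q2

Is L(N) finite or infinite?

infinite

State q0 is reachable from the start and can reach an accepting state, and it lies on the cycle q0 → q1 → q3 → q0.
Traversing that cycle any number of times yields accepted strings of unbounded length, so the language is infinite.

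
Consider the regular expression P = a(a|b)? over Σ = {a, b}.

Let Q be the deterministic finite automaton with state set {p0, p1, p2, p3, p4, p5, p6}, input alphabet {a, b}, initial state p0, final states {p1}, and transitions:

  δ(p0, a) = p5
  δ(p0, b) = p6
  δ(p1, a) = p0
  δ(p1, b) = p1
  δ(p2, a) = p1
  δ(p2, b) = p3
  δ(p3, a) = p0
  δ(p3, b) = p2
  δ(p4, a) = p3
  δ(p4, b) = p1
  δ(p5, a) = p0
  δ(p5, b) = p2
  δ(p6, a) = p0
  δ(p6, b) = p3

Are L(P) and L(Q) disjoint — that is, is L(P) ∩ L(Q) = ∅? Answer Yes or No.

Converting the expression P to a DFA (subset construction, then merging equivalent states) gives the minimal DFA with states {r0, r1, r2, r3}, start state r0, accepting states {r1, r3} and transitions r0: a→r1, b→r2; r1: a→r3, b→r3; r2: a→r2, b→r2; r3: a→r2, b→r2.
Exploring the product automaton P × Q from the start pair (r0, p0), following both machines on each input symbol, reaches 10 state pairs: (r0, p0), (r1, p5), (r2, p6), (r3, p0), (r3, p2), (r2, p0), (r2, p3), (r2, p5), (r2, p1), (r2, p2).
P accepts in {r1, r3} and Q accepts in {p1}; no reachable pair has both components accepting, so no string drives both machines to acceptance simultaneously and L(P) ∩ L(Q) = ∅.
So no string is accepted by both, and the intersection is empty.

Yes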